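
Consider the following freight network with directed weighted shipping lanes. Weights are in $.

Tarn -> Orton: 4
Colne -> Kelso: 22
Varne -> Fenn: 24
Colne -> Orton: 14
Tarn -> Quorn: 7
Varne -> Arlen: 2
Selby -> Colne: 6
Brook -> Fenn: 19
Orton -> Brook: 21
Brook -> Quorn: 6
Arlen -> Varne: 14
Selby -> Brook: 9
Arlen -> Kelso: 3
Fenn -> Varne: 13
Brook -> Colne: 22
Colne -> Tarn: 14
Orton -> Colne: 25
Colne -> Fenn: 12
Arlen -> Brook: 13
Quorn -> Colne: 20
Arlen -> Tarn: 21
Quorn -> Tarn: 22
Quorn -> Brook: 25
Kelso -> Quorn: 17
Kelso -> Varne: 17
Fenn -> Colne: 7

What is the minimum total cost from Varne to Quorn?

$21

Candidate routes:
Varne → Arlen → Brook → Quorn: 2+13+6 = 21
Varne → Arlen → Tarn → Quorn: 2+21+7 = 30
Varne → Arlen → Kelso → Quorn: 2+3+17 = 22
Varne → Fenn → Colne → Tarn → Quorn: 24+7+14+7 = 52
The minimum is $21 via Varne → Arlen → Brook → Quorn.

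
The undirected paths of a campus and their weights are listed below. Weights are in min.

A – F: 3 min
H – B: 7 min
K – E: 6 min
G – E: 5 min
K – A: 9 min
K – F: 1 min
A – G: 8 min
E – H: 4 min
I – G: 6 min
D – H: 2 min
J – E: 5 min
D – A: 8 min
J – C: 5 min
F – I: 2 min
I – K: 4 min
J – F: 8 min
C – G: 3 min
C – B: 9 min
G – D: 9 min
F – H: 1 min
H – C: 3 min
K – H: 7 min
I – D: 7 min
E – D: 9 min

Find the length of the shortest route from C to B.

Enumerating some paths:
C–G–I–F–H–B: 3+6+2+1+7 = 19
C–G–E–H–B: 3+5+4+7 = 19
C–H–B: 3+7 = 10
C–B: 9 = 9
The minimum is 9 min via C–B.

9 min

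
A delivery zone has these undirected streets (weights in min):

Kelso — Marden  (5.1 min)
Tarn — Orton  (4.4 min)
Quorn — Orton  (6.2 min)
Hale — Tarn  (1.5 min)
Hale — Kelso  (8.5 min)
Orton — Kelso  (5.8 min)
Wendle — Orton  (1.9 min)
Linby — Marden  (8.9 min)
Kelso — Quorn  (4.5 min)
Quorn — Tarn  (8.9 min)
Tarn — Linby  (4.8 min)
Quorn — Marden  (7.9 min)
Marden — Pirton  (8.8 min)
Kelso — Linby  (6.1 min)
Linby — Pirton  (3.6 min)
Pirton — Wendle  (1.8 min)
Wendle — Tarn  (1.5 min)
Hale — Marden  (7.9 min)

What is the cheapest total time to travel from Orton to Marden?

10.9 min

Running Dijkstra from Orton:
Orton: 0
Wendle: 1.9  (via Orton)
Tarn: 3.4  (via Wendle)
Pirton: 3.7  (via Wendle)
Hale: 4.9  (via Tarn)
Kelso: 5.8  (via Orton)
Quorn: 6.2  (via Orton)
Linby: 7.3  (via Pirton)
Marden: 10.9  (via Kelso)
Shortest route: Orton–Kelso–Marden = 10.9 min.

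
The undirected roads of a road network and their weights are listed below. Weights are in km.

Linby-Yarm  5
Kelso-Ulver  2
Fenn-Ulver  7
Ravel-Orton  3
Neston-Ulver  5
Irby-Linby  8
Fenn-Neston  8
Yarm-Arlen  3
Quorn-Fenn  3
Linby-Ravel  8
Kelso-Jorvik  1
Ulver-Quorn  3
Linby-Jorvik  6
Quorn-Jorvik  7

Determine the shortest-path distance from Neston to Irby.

22 km

Compare a few routes:
Neston → Ulver → Quorn → Jorvik → Linby → Irby: 5+3+7+6+8 = 29
Neston → Ulver → Kelso → Jorvik → Linby → Irby: 5+2+1+6+8 = 22
Cheapest is Neston → Ulver → Kelso → Jorvik → Linby → Irby at 22 km.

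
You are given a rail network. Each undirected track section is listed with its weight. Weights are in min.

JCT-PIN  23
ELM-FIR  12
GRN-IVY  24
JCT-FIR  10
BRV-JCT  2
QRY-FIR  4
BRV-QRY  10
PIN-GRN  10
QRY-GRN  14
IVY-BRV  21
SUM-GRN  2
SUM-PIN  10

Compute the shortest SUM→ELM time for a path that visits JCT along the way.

Best SUM to JCT: SUM → GRN → QRY → BRV → JCT costing 28
Shortest JCT→ELM: JCT → FIR → ELM = 22
Total via JCT: 28 + 22 = 50 min.

50 min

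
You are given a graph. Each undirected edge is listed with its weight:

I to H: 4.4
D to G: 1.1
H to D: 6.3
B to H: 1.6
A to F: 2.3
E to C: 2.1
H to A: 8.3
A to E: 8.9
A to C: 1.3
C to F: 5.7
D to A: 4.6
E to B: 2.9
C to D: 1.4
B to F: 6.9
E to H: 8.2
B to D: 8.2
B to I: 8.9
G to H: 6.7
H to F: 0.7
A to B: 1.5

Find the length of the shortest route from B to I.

Candidate routes:
B–A–F–H–I: 1.5+2.3+0.7+4.4 = 8.9
B–H–I: 1.6+4.4 = 6
B–I: 8.9 = 8.9
Cheapest is B–H–I at 6.

6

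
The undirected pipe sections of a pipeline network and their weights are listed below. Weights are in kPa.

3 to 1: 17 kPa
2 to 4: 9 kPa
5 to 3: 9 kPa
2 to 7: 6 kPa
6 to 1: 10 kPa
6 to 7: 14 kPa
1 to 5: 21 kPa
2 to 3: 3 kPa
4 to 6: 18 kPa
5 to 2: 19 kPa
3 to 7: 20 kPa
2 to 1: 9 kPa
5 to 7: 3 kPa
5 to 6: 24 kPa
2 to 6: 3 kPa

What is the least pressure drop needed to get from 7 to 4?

15 kPa

Compare a few routes:
7 → 6 → 2 → 4: 14+3+9 = 26
7 → 2 → 4: 6+9 = 15
7 → 5 → 3 → 2 → 4: 3+9+3+9 = 24
Cheapest is 7 → 2 → 4 at 15 kPa.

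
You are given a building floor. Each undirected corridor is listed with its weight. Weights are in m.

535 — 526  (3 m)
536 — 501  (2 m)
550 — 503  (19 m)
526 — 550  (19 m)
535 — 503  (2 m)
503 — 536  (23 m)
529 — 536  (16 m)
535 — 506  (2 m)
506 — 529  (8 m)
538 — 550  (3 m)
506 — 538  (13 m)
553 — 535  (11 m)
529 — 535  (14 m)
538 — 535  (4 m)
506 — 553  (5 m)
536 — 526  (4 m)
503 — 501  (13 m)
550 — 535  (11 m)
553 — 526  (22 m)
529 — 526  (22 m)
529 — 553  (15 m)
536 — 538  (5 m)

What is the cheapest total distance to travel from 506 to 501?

Running Dijkstra from 506:
506: 0
535: 2  (via 506)
503: 4  (via 535)
526: 5  (via 535)
553: 5  (via 506)
538: 6  (via 535)
529: 8  (via 506)
536: 9  (via 526)
550: 9  (via 538)
501: 11  (via 536)
Shortest route: 506–535–526–536–501 = 11 m.

11 m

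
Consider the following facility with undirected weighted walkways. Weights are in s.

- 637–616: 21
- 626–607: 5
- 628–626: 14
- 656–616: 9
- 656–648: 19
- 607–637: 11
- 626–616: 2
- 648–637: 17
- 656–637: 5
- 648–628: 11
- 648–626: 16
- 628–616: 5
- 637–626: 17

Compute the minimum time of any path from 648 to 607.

21 s

Running Dijkstra from 648:
648: 0
628: 11  (via 648)
616: 16  (via 628)
626: 16  (via 648)
637: 17  (via 648)
656: 19  (via 648)
607: 21  (via 626)
Shortest route: 648–626–607 = 21 s.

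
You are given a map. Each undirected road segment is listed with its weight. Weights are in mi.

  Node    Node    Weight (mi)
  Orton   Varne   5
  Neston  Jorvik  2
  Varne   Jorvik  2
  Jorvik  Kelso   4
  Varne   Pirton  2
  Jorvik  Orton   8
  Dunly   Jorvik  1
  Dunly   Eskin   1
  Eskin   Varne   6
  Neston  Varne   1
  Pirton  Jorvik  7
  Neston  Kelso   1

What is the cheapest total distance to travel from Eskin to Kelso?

5 mi

Enumerating some paths:
Eskin → Dunly → Jorvik → Varne → Neston → Kelso: 1+1+2+1+1 = 6
Eskin → Dunly → Jorvik → Neston → Kelso: 1+1+2+1 = 5
Cheapest is Eskin → Dunly → Jorvik → Neston → Kelso at 5 mi.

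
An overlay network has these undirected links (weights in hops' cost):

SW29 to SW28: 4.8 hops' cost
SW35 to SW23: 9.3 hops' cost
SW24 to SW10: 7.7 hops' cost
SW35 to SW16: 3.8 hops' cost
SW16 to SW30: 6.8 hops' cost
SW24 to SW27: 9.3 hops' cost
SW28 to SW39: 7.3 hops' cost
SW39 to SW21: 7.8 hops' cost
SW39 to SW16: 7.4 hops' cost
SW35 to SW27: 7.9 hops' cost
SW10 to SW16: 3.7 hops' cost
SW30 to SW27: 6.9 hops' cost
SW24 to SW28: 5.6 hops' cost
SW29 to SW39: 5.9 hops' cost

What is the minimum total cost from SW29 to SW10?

17 hops' cost

Candidate routes:
SW29–SW28–SW39–SW16–SW10: 4.8+7.3+7.4+3.7 = 23.2
SW29–SW39–SW16–SW10: 5.9+7.4+3.7 = 17
SW29–SW28–SW24–SW10: 4.8+5.6+7.7 = 18.1
The minimum is 17 hops' cost via SW29–SW39–SW16–SW10.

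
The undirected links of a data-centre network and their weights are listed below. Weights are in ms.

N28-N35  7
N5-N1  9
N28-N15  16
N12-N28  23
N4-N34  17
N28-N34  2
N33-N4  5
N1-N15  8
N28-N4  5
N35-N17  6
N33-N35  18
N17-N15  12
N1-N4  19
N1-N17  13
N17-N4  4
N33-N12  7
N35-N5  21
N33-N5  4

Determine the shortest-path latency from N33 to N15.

Shortest distances from N33:
N33: 0
N5: 4  (via N33)
N4: 5  (via N33)
N12: 7  (via N33)
N17: 9  (via N4)
N28: 10  (via N4)
N34: 12  (via N28)
N1: 13  (via N5)
N35: 15  (via N17)
N15: 21  (via N17)
Shortest route: N33 → N4 → N17 → N15 = 21 ms.

21 ms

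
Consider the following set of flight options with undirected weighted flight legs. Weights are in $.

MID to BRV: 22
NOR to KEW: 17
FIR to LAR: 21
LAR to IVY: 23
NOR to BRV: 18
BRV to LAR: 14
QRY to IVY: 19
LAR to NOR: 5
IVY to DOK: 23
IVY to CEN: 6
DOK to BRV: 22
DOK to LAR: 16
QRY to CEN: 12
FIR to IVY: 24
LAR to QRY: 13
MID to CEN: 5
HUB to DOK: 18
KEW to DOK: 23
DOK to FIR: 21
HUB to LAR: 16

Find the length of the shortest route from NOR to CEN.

Shortest distances from NOR:
NOR: 0
LAR: 5  (via NOR)
KEW: 17  (via NOR)
QRY: 18  (via LAR)
BRV: 18  (via NOR)
HUB: 21  (via LAR)
DOK: 21  (via LAR)
FIR: 26  (via LAR)
IVY: 28  (via LAR)
CEN: 30  (via QRY)
Shortest route: NOR–LAR–QRY–CEN = $30.

$30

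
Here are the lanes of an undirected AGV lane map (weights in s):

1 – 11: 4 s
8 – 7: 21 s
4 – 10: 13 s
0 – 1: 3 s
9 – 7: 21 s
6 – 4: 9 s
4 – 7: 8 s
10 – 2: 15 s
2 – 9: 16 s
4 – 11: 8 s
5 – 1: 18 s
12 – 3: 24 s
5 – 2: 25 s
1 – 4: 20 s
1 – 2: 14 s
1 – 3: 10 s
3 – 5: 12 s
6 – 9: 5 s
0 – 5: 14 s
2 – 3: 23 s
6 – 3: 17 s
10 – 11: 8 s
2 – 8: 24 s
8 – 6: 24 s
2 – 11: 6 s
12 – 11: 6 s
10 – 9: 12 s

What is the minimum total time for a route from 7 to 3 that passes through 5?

Best 7 to 5: 7–4–11–1–0–5 costing 37
Shortest 5→3: 5–3 = 12
Total via 5: 37 + 12 = 49 s.

49 s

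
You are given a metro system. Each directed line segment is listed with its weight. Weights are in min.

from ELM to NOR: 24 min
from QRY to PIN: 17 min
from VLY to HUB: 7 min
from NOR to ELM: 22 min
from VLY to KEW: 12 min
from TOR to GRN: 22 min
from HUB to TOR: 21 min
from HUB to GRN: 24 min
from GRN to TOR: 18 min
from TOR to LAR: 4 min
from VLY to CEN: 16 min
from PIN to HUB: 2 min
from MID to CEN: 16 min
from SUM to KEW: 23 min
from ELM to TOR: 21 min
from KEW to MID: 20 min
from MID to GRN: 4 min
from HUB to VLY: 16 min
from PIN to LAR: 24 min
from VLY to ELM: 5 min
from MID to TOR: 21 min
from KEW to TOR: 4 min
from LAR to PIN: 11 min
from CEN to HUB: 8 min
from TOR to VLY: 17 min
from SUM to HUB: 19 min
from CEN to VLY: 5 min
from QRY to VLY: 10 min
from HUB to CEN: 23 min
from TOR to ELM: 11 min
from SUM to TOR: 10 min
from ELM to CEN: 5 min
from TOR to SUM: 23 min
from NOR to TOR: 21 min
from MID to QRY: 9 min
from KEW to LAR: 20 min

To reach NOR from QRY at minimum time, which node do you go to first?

VLY

Compare a few routes:
QRY - VLY - ELM - NOR: 10+5+24 = 39
QRY - VLY - KEW - TOR - ELM - NOR: 10+12+4+11+24 = 61
QRY - PIN - HUB - VLY - ELM - NOR: 17+2+16+5+24 = 64
QRY - VLY - HUB - TOR - ELM - NOR: 10+7+21+11+24 = 73
The minimum is 39 min via QRY - VLY - ELM - NOR.
So from QRY the first move is to VLY.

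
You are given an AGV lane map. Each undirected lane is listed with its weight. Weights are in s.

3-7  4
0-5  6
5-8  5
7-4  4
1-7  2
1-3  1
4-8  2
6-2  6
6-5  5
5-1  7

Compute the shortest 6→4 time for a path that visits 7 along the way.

18 s

Best 6 to 7: 6–5–1–7 costing 14
Shortest 7→4: 7–4 = 4
Total via 7: 14 + 4 = 18 s.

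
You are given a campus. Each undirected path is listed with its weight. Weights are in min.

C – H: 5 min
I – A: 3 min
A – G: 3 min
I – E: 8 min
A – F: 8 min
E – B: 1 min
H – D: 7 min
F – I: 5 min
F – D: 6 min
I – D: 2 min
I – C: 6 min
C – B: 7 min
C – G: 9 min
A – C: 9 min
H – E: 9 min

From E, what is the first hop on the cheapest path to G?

I

Enumerating some paths:
E → B → C → I → A → G: 1+7+6+3+3 = 20
E → B → C → A → G: 1+7+9+3 = 20
E → B → C → G: 1+7+9 = 17
E → I → A → G: 8+3+3 = 14
The minimum is 14 min via E → I → A → G.
So from E the first move is to I.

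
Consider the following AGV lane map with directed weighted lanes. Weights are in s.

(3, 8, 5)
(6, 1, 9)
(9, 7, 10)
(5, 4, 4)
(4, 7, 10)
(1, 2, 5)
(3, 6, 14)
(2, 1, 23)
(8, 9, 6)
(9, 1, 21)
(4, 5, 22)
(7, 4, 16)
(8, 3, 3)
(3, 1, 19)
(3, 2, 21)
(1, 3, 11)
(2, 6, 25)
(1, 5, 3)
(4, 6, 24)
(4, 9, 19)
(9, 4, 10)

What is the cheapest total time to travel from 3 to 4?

Enumerating some paths:
3 → 8 → 9 → 4: 5+6+10 = 21
3 → 6 → 1 → 5 → 4: 14+9+3+4 = 30
3 → 1 → 5 → 4: 19+3+4 = 26
Cheapest is 3 → 8 → 9 → 4 at 21 s.

21 s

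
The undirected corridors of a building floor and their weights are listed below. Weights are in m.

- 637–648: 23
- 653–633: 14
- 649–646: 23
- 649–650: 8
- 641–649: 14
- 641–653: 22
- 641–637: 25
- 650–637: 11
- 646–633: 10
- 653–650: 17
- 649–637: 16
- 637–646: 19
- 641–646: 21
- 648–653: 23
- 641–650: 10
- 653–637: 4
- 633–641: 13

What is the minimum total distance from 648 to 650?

34 m

Shortest distances from 648:
648: 0
653: 23  (via 648)
637: 23  (via 648)
650: 34  (via 637)
Shortest route: 648 → 637 → 650 = 34 m.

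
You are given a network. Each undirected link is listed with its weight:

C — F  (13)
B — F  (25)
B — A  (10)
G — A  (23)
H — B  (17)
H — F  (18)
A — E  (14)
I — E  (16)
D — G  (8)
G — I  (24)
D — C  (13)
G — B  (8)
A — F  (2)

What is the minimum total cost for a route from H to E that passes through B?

Best H to B: H–B costing 17
Shortest B→E: B–A–E = 24
Total via B: 17 + 24 = 41.

41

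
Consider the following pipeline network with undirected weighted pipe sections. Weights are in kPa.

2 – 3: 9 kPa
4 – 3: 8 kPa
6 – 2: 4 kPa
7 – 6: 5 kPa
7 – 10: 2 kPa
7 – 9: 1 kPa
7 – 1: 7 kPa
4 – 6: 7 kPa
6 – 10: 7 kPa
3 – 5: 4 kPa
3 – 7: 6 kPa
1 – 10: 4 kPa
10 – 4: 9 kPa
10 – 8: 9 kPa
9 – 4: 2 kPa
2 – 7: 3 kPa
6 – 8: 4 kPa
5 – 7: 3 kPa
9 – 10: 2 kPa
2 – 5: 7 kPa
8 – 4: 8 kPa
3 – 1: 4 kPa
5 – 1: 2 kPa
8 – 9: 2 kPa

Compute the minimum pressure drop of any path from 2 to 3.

Candidate routes:
2 → 7 → 5 → 1 → 3: 3+3+2+4 = 12
2 → 5 → 3: 7+4 = 11
2 → 3: 9 = 9
2 → 7 → 5 → 3: 3+3+4 = 10
The minimum is 9 kPa via 2 → 3.

9 kPa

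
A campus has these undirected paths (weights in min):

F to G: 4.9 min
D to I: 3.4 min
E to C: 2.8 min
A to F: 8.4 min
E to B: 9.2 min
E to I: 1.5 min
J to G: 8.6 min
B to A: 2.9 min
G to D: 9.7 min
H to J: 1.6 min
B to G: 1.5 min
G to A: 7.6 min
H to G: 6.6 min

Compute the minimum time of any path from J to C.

21.7 min

Candidate routes:
J - H - G - B - E - C: 1.6+6.6+1.5+9.2+2.8 = 21.7
J - G - D - I - E - C: 8.6+9.7+3.4+1.5+2.8 = 26
J - G - B - E - C: 8.6+1.5+9.2+2.8 = 22.1
J - H - G - D - I - E - C: 1.6+6.6+9.7+3.4+1.5+2.8 = 25.6
The minimum is 21.7 min via J - H - G - B - E - C.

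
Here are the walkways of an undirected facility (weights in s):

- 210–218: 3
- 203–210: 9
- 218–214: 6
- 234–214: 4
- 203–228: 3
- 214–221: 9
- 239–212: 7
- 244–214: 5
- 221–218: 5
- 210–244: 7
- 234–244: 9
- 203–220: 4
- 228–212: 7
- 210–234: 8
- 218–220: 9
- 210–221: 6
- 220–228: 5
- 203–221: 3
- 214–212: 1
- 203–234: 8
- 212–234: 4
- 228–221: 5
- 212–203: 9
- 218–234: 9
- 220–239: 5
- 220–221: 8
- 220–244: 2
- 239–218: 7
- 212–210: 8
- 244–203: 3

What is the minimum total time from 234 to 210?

Shortest distances from 234:
234: 0
212: 4  (via 234)
214: 4  (via 234)
210: 8  (via 234)
Shortest route: 234 → 210 = 8 s.

8 s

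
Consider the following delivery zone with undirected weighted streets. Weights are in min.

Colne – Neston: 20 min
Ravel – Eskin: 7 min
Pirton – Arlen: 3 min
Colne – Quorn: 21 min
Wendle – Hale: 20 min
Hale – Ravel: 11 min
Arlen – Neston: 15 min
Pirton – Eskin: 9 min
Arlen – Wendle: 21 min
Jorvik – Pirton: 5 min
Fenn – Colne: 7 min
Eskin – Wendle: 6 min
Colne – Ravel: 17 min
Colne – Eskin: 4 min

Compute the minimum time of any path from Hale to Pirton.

27 min

Candidate routes:
Hale - Wendle - Eskin - Pirton: 20+6+9 = 35
Hale - Ravel - Eskin - Pirton: 11+7+9 = 27
The minimum is 27 min via Hale - Ravel - Eskin - Pirton.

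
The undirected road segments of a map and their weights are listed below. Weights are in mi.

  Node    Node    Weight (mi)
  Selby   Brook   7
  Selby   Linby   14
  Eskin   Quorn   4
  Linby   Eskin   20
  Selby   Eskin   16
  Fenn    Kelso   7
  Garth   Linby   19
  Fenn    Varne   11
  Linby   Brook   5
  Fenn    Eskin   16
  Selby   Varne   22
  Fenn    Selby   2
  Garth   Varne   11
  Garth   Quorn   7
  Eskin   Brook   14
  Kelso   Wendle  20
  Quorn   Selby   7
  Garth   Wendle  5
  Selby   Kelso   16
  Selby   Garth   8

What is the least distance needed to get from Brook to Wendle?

Shortest distances from Brook:
Brook: 0
Linby: 5  (via Brook)
Selby: 7  (via Brook)
Fenn: 9  (via Selby)
Eskin: 14  (via Brook)
Quorn: 14  (via Selby)
Garth: 15  (via Selby)
Kelso: 16  (via Fenn)
Wendle: 20  (via Garth)
Shortest route: Brook → Selby → Garth → Wendle = 20 mi.

20 mi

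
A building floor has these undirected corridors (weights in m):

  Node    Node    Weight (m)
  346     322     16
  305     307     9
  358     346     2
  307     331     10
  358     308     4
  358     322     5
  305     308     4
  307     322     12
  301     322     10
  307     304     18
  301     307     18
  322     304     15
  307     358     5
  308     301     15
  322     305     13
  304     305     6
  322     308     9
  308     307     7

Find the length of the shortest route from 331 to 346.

17 m

Compare a few routes:
331 - 307 - 308 - 358 - 346: 10+7+4+2 = 23
331 - 307 - 358 - 346: 10+5+2 = 17
The minimum is 17 m via 331 - 307 - 358 - 346.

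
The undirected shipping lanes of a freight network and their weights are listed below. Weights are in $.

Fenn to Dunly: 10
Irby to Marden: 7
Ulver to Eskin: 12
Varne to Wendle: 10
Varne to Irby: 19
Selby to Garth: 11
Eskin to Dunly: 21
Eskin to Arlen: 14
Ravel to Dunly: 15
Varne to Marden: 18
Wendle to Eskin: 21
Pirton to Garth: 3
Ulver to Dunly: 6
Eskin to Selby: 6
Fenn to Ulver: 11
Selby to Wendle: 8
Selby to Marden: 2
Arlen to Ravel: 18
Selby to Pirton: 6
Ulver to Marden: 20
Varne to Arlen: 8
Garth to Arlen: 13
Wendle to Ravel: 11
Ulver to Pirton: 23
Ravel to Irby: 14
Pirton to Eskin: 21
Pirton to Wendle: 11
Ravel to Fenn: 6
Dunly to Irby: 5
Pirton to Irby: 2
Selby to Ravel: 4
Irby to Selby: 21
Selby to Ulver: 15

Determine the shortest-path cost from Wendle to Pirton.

$11

Compare a few routes:
Wendle - Selby - Pirton: 8+6 = 14
Wendle - Selby - Marden - Irby - Pirton: 8+2+7+2 = 19
Wendle - Pirton: 11 = 11
The minimum is $11 via Wendle - Pirton.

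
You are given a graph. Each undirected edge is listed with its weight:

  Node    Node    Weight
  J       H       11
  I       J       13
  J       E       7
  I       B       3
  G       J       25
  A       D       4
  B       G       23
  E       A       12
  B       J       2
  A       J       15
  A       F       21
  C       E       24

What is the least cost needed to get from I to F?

Shortest distances from I:
I: 0
B: 3  (via I)
J: 5  (via B)
E: 12  (via J)
H: 16  (via J)
A: 20  (via J)
D: 24  (via A)
G: 26  (via B)
C: 36  (via E)
F: 41  (via A)
Shortest route: I → B → J → A → F = 41.

41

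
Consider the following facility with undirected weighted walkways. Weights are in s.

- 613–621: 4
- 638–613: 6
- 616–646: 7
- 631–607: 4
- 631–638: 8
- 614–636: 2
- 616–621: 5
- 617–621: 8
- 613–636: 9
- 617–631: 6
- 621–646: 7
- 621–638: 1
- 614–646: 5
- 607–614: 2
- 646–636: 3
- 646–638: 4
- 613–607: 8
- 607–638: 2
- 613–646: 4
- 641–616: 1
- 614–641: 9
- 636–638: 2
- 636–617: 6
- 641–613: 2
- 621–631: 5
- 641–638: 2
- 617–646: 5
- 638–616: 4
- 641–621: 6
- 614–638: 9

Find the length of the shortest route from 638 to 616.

3 s

Candidate routes:
638 - 616: 4 = 4
638 - 641 - 616: 2+1 = 3
638 - 621 - 616: 1+5 = 6
Cheapest is 638 - 641 - 616 at 3 s.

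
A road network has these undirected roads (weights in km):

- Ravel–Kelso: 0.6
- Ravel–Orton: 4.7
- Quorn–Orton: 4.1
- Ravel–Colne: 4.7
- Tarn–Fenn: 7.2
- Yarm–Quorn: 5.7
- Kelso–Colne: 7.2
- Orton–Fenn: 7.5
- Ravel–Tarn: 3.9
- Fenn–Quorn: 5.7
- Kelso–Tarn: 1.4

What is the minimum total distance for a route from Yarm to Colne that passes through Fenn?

Best Yarm to Fenn: Yarm–Quorn–Fenn costing 11.4
Shortest Fenn→Colne: Fenn–Tarn–Kelso–Ravel–Colne = 13.9
Total via Fenn: 11.4 + 13.9 = 25.3 km.

25.3 km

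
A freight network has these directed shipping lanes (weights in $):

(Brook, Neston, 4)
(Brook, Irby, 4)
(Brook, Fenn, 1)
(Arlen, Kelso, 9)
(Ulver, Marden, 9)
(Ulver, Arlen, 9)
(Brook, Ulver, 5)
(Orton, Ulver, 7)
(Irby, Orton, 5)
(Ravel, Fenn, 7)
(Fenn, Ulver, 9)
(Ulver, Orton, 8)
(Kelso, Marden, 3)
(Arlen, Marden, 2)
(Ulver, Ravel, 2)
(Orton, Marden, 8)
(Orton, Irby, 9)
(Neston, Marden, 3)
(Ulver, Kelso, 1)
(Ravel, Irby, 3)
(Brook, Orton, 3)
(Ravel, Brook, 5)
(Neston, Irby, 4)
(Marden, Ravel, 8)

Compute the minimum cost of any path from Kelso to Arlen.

Shortest distances from Kelso:
Kelso: 0
Marden: 3  (via Kelso)
Ravel: 11  (via Marden)
Irby: 14  (via Ravel)
Brook: 16  (via Ravel)
Fenn: 17  (via Brook)
Orton: 19  (via Irby)
Neston: 20  (via Brook)
Ulver: 21  (via Brook)
Arlen: 30  (via Ulver)
Shortest route: Kelso–Marden–Ravel–Brook–Ulver–Arlen = $30.

$30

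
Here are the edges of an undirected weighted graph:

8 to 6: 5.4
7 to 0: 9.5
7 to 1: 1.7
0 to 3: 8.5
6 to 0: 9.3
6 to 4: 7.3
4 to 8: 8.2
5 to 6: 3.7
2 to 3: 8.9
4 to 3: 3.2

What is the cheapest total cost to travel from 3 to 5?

14.2

Running Dijkstra from 3:
3: 0
4: 3.2  (via 3)
0: 8.5  (via 3)
2: 8.9  (via 3)
6: 10.5  (via 4)
8: 11.4  (via 4)
5: 14.2  (via 6)
Shortest route: 3 → 4 → 6 → 5 = 14.2.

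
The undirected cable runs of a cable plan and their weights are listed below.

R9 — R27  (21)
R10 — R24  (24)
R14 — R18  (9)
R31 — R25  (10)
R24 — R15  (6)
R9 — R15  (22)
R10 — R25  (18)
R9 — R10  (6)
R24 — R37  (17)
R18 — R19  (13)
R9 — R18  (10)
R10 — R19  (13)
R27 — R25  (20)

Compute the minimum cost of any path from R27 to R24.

49

Settle nodes by increasing distance from R27:
R27: 0
R25: 20  (via R27)
R9: 21  (via R27)
R10: 27  (via R9)
R31: 30  (via R25)
R18: 31  (via R9)
R19: 40  (via R10)
R14: 40  (via R18)
R15: 43  (via R9)
R24: 49  (via R15)
Shortest route: R27 → R9 → R15 → R24 = 49.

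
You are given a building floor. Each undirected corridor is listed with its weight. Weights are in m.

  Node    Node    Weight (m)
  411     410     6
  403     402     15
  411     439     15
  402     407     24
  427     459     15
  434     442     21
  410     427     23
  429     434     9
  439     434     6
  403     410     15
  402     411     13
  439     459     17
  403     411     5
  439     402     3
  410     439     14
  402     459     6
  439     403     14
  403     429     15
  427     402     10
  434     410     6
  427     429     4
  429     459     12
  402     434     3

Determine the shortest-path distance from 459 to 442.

Candidate routes:
459 → 402 → 439 → 434 → 442: 6+3+6+21 = 36
459 → 402 → 434 → 442: 6+3+21 = 30
459 → 429 → 434 → 442: 12+9+21 = 42
Cheapest is 459 → 402 → 434 → 442 at 30 m.

30 m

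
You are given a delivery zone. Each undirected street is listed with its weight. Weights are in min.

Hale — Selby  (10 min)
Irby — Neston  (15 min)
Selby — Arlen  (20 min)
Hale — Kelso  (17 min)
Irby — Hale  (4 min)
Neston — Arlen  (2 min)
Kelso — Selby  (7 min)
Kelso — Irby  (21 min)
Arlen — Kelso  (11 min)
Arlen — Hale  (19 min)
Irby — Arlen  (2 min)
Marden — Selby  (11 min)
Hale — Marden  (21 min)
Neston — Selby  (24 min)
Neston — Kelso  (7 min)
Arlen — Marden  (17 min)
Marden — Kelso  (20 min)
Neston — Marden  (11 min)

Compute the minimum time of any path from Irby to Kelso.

11 min

Running Dijkstra from Irby:
Irby: 0
Arlen: 2  (via Irby)
Neston: 4  (via Arlen)
Hale: 4  (via Irby)
Kelso: 11  (via Neston)
Shortest route: Irby → Arlen → Neston → Kelso = 11 min.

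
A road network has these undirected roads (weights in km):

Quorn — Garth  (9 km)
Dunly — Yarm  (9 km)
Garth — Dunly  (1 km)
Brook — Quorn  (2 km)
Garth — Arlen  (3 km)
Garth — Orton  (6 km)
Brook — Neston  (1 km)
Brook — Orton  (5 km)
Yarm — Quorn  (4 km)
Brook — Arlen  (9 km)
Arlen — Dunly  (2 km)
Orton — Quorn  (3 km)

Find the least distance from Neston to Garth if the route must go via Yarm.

17 km

Shortest Neston→Yarm: Neston–Brook–Quorn–Yarm = 7
Best Yarm to Garth: Yarm–Dunly–Garth costing 10
Total via Yarm: 7 + 10 = 17 km.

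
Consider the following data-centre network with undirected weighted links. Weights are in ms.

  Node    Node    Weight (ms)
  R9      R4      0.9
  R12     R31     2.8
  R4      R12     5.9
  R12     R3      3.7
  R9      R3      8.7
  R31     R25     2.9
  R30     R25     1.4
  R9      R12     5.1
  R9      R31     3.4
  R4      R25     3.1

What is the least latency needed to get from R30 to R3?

Running Dijkstra from R30:
R30: 0
R25: 1.4  (via R30)
R31: 4.3  (via R25)
R4: 4.5  (via R25)
R9: 5.4  (via R4)
R12: 7.1  (via R31)
R3: 10.8  (via R12)
Shortest route: R30 → R25 → R31 → R12 → R3 = 10.8 ms.

10.8 ms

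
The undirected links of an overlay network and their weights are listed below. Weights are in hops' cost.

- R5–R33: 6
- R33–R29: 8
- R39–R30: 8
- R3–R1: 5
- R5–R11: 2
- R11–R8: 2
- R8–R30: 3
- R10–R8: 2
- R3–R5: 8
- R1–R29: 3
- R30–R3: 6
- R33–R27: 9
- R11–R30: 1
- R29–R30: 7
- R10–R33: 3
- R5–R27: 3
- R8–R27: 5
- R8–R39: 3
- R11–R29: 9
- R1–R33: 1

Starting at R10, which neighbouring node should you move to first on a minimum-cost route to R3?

R33

Compare a few routes:
R10–R33–R1–R3: 3+1+5 = 9
R10–R8–R11–R30–R3: 2+2+1+6 = 11
Cheapest is R10–R33–R1–R3 at 9 hops' cost.
So from R10 the first move is to R33.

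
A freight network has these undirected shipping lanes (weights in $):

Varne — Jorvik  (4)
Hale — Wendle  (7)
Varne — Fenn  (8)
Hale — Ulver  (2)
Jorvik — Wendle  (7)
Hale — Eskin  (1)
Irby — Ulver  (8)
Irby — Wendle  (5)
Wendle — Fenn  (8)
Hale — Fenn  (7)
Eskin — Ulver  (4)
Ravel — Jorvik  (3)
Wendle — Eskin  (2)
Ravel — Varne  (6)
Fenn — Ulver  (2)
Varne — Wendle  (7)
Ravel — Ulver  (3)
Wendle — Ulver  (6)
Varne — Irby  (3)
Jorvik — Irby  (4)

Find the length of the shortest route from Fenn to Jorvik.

Running Dijkstra from Fenn:
Fenn: 0
Ulver: 2  (via Fenn)
Hale: 4  (via Ulver)
Eskin: 5  (via Hale)
Ravel: 5  (via Ulver)
Wendle: 7  (via Eskin)
Jorvik: 8  (via Ravel)
Shortest route: Fenn–Ulver–Ravel–Jorvik = $8.

$8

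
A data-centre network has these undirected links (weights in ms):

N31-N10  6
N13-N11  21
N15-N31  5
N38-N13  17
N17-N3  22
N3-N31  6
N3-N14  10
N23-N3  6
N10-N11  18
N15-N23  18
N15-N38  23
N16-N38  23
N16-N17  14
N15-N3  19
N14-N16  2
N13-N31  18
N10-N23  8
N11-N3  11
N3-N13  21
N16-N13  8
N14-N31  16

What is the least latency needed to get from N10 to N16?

24 ms

Enumerating some paths:
N10 - N31 - N14 - N16: 6+16+2 = 24
N10 - N23 - N3 - N14 - N16: 8+6+10+2 = 26
Cheapest is N10 - N31 - N14 - N16 at 24 ms.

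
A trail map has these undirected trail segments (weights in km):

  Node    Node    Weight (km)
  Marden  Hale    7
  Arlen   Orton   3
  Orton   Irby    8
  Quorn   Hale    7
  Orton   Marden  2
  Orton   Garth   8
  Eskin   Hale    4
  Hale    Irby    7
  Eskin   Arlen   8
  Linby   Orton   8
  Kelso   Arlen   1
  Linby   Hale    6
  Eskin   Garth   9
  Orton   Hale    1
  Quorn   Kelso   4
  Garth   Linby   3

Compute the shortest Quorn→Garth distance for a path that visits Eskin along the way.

20 km

Shortest Quorn→Eskin: Quorn → Hale → Eskin = 11
Shortest Eskin→Garth: Eskin → Garth = 9
Total via Eskin: 11 + 9 = 20 km.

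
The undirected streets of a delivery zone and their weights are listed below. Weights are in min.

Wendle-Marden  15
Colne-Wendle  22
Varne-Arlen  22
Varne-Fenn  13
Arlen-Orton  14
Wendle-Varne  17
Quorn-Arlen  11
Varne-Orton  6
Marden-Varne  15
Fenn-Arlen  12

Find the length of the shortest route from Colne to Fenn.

52 min

Candidate routes:
Colne–Wendle–Marden–Varne–Fenn: 22+15+15+13 = 65
Colne–Wendle–Varne–Fenn: 22+17+13 = 52
Cheapest is Colne–Wendle–Varne–Fenn at 52 min.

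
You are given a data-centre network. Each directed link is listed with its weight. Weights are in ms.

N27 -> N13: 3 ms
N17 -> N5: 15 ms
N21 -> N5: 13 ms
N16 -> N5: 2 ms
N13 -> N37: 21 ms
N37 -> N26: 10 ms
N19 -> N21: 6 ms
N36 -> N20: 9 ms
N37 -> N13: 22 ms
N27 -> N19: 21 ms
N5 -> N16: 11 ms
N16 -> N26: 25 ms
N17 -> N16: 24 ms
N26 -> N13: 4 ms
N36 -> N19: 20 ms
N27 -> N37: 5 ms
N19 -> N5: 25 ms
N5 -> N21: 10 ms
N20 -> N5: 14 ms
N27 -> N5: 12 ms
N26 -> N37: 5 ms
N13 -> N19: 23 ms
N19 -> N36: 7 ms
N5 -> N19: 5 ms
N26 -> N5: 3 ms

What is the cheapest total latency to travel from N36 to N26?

59 ms

Candidate routes:
N36–N20–N5–N16–N26: 9+14+11+25 = 59
N36–N19–N21–N5–N16–N26: 20+6+13+11+25 = 75
N36–N19–N5–N16–N26: 20+25+11+25 = 81
The minimum is 59 ms via N36–N20–N5–N16–N26.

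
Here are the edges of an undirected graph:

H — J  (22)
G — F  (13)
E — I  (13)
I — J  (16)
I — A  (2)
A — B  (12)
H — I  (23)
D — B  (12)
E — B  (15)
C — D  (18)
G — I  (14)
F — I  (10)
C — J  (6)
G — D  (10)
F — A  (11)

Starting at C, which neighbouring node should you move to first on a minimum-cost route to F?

Candidate routes:
C–J–I–F: 6+16+10 = 32
C–J–I–A–F: 6+16+2+11 = 35
Cheapest is C–J–I–F at 32.
So from C the first move is to J.

J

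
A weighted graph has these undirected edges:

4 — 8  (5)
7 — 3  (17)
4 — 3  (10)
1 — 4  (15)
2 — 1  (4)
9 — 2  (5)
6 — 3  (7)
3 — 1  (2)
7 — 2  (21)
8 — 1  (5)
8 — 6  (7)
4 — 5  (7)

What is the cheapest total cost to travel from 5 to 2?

Candidate routes:
5 - 4 - 8 - 1 - 2: 7+5+5+4 = 21
5 - 4 - 3 - 1 - 2: 7+10+2+4 = 23
Cheapest is 5 - 4 - 8 - 1 - 2 at 21.

21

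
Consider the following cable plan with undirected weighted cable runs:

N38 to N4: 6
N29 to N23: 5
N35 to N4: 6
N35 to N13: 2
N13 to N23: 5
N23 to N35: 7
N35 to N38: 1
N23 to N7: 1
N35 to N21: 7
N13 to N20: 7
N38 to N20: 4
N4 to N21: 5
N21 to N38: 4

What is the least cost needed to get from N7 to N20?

Running Dijkstra from N7:
N7: 0
N23: 1  (via N7)
N29: 6  (via N23)
N13: 6  (via N23)
N35: 8  (via N23)
N38: 9  (via N35)
N20: 13  (via N13)
Shortest route: N7–N23–N13–N20 = 13.

13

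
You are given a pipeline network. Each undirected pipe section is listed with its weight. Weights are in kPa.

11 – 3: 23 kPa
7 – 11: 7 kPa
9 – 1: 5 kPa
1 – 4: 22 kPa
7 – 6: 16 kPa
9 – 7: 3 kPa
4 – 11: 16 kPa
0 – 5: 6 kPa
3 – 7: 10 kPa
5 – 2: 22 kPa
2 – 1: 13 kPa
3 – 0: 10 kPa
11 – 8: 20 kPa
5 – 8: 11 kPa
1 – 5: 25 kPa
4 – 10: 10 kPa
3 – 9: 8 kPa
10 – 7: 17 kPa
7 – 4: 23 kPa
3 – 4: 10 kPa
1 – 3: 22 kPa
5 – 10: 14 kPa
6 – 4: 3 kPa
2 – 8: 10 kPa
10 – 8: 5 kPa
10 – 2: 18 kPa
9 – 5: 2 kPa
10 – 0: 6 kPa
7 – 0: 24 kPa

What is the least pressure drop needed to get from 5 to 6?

21 kPa

Candidate routes:
5–9–7–6: 2+3+16 = 21
5–9–3–4–6: 2+8+10+3 = 23
Cheapest is 5–9–7–6 at 21 kPa.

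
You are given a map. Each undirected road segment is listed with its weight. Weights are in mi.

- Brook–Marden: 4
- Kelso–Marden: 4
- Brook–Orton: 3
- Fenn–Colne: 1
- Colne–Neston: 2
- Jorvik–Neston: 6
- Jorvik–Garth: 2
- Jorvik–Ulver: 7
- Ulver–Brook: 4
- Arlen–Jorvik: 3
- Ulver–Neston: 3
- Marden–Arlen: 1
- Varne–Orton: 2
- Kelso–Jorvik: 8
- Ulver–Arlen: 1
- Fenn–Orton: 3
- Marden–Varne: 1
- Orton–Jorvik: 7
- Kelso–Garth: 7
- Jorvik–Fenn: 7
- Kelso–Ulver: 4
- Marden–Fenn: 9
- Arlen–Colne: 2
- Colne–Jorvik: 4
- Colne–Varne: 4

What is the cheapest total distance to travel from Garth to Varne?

7 mi

Enumerating some paths:
Garth–Jorvik–Arlen–Marden–Varne: 2+3+1+1 = 7
Garth–Jorvik–Arlen–Colne–Varne: 2+3+2+4 = 11
Garth–Jorvik–Colne–Arlen–Marden–Varne: 2+4+2+1+1 = 10
Garth–Jorvik–Colne–Varne: 2+4+4 = 10
Cheapest is Garth–Jorvik–Arlen–Marden–Varne at 7 mi.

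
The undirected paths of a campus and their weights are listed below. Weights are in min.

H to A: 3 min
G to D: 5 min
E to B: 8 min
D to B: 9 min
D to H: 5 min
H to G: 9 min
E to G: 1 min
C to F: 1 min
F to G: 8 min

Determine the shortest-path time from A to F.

20 min

Candidate routes:
A–H–G–F: 3+9+8 = 20
A–H–D–G–F: 3+5+5+8 = 21
The minimum is 20 min via A–H–G–F.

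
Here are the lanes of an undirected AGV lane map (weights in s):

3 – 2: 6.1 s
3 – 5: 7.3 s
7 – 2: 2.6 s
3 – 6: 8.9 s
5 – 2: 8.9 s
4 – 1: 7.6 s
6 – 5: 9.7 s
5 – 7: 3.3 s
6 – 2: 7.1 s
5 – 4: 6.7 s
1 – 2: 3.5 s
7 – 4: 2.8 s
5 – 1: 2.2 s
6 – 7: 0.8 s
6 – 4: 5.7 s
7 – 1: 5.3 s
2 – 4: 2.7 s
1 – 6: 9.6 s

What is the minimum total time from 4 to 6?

Running Dijkstra from 4:
4: 0
2: 2.7  (via 4)
7: 2.8  (via 4)
6: 3.6  (via 7)
Shortest route: 4 → 7 → 6 = 3.6 s.

3.6 s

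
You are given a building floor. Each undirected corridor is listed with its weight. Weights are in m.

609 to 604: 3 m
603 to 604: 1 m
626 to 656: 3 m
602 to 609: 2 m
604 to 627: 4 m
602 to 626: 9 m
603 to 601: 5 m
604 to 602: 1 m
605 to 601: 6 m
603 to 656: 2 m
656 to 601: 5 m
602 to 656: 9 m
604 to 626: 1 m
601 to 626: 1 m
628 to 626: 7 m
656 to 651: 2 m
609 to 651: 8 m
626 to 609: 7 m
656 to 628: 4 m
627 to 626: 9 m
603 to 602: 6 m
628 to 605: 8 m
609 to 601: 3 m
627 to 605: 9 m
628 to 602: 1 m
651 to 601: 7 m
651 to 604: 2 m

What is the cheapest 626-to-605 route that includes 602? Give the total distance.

11 m

Shortest 626→602: 626–604–602 = 2
Shortest 602→605: 602–628–605 = 9
Total via 602: 2 + 9 = 11 m.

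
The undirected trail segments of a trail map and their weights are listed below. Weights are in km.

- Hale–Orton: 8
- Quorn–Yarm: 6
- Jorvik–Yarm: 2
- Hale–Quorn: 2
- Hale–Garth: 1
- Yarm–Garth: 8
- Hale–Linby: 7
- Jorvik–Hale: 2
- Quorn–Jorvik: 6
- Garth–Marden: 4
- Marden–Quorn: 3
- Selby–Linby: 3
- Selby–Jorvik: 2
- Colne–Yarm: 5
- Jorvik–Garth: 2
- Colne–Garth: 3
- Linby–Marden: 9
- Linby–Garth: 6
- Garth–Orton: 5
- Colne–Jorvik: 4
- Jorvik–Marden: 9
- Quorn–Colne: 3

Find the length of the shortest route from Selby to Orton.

9 km

Candidate routes:
Selby–Jorvik–Garth–Orton: 2+2+5 = 9
Selby–Jorvik–Hale–Garth–Orton: 2+2+1+5 = 10
Cheapest is Selby–Jorvik–Garth–Orton at 9 km.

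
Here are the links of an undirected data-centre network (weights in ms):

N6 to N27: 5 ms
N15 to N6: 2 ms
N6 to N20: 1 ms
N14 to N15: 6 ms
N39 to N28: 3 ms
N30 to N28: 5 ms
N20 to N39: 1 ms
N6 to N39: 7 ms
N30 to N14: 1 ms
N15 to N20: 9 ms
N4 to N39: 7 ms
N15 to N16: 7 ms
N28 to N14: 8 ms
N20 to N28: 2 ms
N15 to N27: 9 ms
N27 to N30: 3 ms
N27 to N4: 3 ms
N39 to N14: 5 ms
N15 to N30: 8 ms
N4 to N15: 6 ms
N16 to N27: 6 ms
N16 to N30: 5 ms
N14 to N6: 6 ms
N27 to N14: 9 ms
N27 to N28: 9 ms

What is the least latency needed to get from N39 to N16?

11 ms

Running Dijkstra from N39:
N39: 0
N20: 1  (via N39)
N6: 2  (via N20)
N28: 3  (via N39)
N15: 4  (via N6)
N14: 5  (via N39)
N30: 6  (via N14)
N27: 7  (via N6)
N4: 7  (via N39)
N16: 11  (via N15)
Shortest route: N39 → N20 → N6 → N15 → N16 = 11 ms.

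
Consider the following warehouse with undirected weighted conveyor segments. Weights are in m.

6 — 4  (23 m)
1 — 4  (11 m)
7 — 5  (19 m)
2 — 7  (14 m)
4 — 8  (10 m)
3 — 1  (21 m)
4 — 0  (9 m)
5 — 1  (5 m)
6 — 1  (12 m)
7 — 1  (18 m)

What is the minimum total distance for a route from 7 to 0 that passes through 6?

62 m

Shortest 7→6: 7 → 1 → 6 = 30
Best 6 to 0: 6 → 4 → 0 costing 32
Total via 6: 30 + 32 = 62 m.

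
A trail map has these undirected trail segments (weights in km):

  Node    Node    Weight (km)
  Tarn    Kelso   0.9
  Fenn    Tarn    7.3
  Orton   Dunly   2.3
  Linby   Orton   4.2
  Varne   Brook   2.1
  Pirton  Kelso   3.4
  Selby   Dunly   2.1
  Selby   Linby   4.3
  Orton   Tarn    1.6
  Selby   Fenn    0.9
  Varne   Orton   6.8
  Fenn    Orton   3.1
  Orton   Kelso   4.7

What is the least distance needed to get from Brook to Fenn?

Compare a few routes:
Brook–Varne–Orton–Dunly–Selby–Fenn: 2.1+6.8+2.3+2.1+0.9 = 14.2
Brook–Varne–Orton–Linby–Selby–Fenn: 2.1+6.8+4.2+4.3+0.9 = 18.3
Brook–Varne–Orton–Tarn–Fenn: 2.1+6.8+1.6+7.3 = 17.8
Brook–Varne–Orton–Fenn: 2.1+6.8+3.1 = 12
The minimum is 12 km via Brook–Varne–Orton–Fenn.

12 km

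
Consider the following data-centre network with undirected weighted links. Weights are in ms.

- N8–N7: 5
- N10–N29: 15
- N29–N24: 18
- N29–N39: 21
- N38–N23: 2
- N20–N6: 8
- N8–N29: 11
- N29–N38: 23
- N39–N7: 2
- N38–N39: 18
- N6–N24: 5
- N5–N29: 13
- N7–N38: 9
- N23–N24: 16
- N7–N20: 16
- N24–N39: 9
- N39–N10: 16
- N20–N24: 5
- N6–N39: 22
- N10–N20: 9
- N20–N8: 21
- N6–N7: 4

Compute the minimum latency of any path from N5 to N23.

Candidate routes:
N5–N29–N8–N7–N38–N23: 13+11+5+9+2 = 40
N5–N29–N38–N23: 13+23+2 = 38
Cheapest is N5–N29–N38–N23 at 38 ms.

38 ms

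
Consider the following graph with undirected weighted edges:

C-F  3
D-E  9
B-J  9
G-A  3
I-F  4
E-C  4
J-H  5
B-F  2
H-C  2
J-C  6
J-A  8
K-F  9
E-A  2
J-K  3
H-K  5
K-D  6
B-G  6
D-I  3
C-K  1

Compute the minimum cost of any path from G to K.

Running Dijkstra from G:
G: 0
A: 3  (via G)
E: 5  (via A)
B: 6  (via G)
F: 8  (via B)
C: 9  (via E)
K: 10  (via C)
Shortest route: G–A–E–C–K = 10.

10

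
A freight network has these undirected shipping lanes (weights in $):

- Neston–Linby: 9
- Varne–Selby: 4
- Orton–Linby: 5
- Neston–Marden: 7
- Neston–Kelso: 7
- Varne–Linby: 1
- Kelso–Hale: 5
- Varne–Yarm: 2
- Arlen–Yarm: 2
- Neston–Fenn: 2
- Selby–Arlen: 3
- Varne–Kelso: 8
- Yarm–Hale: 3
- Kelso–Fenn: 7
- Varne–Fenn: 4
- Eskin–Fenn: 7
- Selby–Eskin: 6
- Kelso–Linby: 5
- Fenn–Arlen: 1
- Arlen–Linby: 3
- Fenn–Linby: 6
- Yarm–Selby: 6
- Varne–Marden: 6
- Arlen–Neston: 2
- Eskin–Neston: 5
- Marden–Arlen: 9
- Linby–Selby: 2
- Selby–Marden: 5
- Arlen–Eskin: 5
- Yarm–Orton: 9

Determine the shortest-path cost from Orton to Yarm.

Settle nodes by increasing distance from Orton:
Orton: 0
Linby: 5  (via Orton)
Varne: 6  (via Linby)
Selby: 7  (via Linby)
Yarm: 8  (via Varne)
Shortest route: Orton → Linby → Varne → Yarm = $8.

$8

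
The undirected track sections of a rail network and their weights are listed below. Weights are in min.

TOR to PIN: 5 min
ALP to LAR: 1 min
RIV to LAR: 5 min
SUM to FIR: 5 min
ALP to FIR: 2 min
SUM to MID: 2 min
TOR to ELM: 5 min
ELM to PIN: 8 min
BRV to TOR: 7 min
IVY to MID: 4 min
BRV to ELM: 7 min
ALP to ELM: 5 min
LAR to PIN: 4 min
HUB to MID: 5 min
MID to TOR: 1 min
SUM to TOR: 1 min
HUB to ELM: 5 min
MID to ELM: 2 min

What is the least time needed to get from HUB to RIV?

Enumerating some paths:
HUB - ELM - ALP - LAR - RIV: 5+5+1+5 = 16
HUB - MID - ELM - ALP - LAR - RIV: 5+2+5+1+5 = 18
The minimum is 16 min via HUB - ELM - ALP - LAR - RIV.

16 min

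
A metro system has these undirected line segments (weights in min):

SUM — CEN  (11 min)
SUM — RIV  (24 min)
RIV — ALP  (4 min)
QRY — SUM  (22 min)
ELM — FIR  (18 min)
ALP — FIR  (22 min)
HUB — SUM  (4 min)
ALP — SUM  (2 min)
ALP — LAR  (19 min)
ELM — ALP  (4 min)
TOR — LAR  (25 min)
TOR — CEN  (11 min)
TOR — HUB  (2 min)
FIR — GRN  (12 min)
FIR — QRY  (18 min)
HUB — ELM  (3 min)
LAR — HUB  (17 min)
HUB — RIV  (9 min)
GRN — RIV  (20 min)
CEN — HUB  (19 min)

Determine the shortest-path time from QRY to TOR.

28 min

Shortest distances from QRY:
QRY: 0
FIR: 18  (via QRY)
SUM: 22  (via QRY)
ALP: 24  (via SUM)
HUB: 26  (via SUM)
TOR: 28  (via HUB)
Shortest route: QRY–SUM–HUB–TOR = 28 min.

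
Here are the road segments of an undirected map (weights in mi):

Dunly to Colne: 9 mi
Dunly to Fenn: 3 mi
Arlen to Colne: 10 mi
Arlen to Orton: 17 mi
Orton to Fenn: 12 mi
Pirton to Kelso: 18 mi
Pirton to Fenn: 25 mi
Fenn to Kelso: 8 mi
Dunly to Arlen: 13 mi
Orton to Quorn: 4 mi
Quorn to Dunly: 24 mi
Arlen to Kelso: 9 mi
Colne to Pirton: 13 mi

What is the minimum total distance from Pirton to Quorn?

Enumerating some paths:
Pirton–Fenn–Orton–Quorn: 25+12+4 = 41
Pirton–Kelso–Fenn–Orton–Quorn: 18+8+12+4 = 42
The minimum is 41 mi via Pirton–Fenn–Orton–Quorn.

41 mi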